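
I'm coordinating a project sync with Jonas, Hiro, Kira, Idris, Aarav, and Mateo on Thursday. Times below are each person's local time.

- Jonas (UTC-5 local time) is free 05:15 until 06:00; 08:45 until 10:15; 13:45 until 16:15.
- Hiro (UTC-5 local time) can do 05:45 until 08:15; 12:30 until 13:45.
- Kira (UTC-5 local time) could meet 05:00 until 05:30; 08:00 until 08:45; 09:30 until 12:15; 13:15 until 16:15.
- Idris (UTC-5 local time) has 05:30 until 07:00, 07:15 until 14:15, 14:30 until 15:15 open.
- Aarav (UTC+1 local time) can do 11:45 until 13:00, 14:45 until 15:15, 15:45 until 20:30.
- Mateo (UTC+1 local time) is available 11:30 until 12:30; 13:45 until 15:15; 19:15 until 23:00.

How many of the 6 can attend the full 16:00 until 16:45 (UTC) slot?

Jonas in UTC: 10:15-11:00, 13:45-15:15, 18:45-21:15 (add 5h to convert from UTC-5).
Hiro in UTC: 10:45-13:15, 17:30-18:45 (add 5h to convert from UTC-5).
Kira in UTC: 10:00-10:30, 13:00-13:45, 14:30-17:15, 18:15-21:15 (add 5h to convert from UTC-5).
Idris in UTC: 10:30-12:00, 12:15-19:15, 19:30-20:15 (add 5h to convert from UTC-5).
Aarav in UTC: 10:45-12:00, 13:45-14:15, 14:45-19:30 (subtract 1h to convert from UTC+1).
Mateo in UTC: 10:30-11:30, 12:45-14:15, 18:15-22:00 (subtract 1h to convert from UTC+1).
Kira, Idris, and Aarav can make the full 16:00-16:45 slot — that's 3.

3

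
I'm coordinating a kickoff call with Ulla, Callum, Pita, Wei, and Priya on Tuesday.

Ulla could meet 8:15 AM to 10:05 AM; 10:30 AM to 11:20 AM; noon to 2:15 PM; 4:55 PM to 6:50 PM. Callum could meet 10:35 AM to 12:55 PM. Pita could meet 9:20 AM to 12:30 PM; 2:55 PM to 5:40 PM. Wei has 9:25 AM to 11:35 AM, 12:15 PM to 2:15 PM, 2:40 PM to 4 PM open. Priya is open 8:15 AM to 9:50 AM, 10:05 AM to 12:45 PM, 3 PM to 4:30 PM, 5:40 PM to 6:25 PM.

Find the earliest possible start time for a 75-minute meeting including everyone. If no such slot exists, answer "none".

Ulla ∩ Callum: 10:35-11:20, 12:00-12:55.
Ulla ∩ Callum ∩ Pita: 10:35-11:20, 12:00-12:30.
Ulla ∩ Callum ∩ Pita ∩ Wei: 10:35-11:20, 12:15-12:30.
Ulla ∩ Callum ∩ Pita ∩ Wei ∩ Priya: 10:35-11:20, 12:15-12:30.
No common window is at least 75 minutes long.

none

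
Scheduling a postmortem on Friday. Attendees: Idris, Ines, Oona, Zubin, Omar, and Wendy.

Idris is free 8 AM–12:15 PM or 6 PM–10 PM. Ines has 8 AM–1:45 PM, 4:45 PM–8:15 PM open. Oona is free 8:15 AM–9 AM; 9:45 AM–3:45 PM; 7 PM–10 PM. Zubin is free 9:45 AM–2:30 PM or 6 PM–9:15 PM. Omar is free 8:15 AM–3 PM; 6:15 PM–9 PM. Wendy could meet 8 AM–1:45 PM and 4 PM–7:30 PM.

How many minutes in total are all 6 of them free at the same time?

Idris ∩ Ines: 08:00-12:15, 18:00-20:15.
Idris ∩ Ines ∩ Oona: 08:15-09:00, 09:45-12:15, 19:00-20:15.
Idris ∩ Ines ∩ Oona ∩ Zubin: 09:45-12:15, 19:00-20:15.
Idris ∩ Ines ∩ Oona ∩ Zubin ∩ Omar: 09:45-12:15, 19:00-20:15.
Idris ∩ Ines ∩ Oona ∩ Zubin ∩ Omar ∩ Wendy: 09:45-12:15, 19:00-19:30.
Those are the intersection windows.
Summing the common windows: 150 + 30 = 180 minutes.

180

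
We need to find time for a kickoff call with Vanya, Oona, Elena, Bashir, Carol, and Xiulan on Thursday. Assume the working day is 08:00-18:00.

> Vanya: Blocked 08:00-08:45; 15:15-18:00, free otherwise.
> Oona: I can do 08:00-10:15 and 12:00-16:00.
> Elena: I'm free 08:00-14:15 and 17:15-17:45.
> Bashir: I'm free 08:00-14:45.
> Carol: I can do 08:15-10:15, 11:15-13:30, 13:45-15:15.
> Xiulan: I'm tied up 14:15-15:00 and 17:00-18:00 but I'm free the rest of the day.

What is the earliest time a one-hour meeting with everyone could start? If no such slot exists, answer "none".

Vanya free: 08:45-15:15 (invert busy blocks within the working day).
Oona free: 08:00-10:15, 12:00-16:00.
Elena free: 08:00-14:15, 17:15-17:45.
Bashir free: 08:00-14:45.
Carol free: 08:15-10:15, 11:15-13:30, 13:45-15:15.
Xiulan free: 08:00-14:15, 15:00-17:00 (invert busy blocks within the working day).
Vanya ∩ Oona: 08:45-10:15, 12:00-15:15.
Vanya ∩ Oona ∩ Elena: 08:45-10:15, 12:00-14:15.
Vanya ∩ Oona ∩ Elena ∩ Bashir: 08:45-10:15, 12:00-14:15.
Vanya ∩ Oona ∩ Elena ∩ Bashir ∩ Carol: 08:45-10:15, 12:00-13:30, 13:45-14:15.
Vanya ∩ Oona ∩ Elena ∩ Bashir ∩ Carol ∩ Xiulan: 08:45-10:15, 12:00-13:30, 13:45-14:15.
The first common window of at least 60 minutes is 08:45-10:15, so the earliest start is 08:45.

08:45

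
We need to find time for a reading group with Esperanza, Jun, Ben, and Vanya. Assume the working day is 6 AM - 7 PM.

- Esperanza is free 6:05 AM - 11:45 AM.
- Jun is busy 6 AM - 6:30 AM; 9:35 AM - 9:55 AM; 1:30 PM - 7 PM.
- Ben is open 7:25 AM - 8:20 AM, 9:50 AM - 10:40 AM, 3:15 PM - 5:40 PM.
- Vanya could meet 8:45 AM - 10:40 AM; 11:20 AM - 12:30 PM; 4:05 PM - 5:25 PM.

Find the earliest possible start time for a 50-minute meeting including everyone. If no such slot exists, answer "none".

none

Esperanza free: 06:05-11:45.
Jun free: 06:30-09:35, 09:55-13:30 (invert busy blocks within the working day).
Ben free: 07:25-08:20, 09:50-10:40, 15:15-17:40.
Vanya free: 08:45-10:40, 11:20-12:30, 16:05-17:25.
Esperanza ∩ Jun: 06:30-09:35, 09:55-11:45.
Esperanza ∩ Jun ∩ Ben: 07:25-08:20, 09:55-10:40.
Esperanza ∩ Jun ∩ Ben ∩ Vanya: 09:55-10:40.
No common window is at least 50 minutes long.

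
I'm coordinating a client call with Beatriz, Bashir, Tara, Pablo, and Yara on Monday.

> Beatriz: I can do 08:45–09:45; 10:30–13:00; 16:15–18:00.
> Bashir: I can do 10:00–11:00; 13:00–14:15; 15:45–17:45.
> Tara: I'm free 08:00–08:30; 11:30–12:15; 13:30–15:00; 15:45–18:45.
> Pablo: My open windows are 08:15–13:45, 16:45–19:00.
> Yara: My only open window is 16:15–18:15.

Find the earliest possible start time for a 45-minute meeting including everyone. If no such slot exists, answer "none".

16:45

Beatriz ∩ Bashir: 10:30-11:00, 16:15-17:45.
Beatriz ∩ Bashir ∩ Tara: 16:15-17:45.
Beatriz ∩ Bashir ∩ Tara ∩ Pablo: 16:45-17:45.
Beatriz ∩ Bashir ∩ Tara ∩ Pablo ∩ Yara: 16:45-17:45.
So the common availability across everyone is 16:45-17:45.
The first common window of at least 45 minutes is 16:45-17:45, so the earliest start is 16:45.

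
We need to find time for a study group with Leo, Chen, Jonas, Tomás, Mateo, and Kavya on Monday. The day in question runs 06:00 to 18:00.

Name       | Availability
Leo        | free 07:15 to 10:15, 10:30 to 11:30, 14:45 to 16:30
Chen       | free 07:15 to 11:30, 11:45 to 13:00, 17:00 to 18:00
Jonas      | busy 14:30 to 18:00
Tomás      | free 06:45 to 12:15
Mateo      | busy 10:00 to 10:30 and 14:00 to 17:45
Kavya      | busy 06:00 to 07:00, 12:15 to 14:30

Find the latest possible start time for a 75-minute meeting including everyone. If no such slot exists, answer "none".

Leo free: 07:15-10:15, 10:30-11:30, 14:45-16:30.
Chen free: 07:15-11:30, 11:45-13:00, 17:00-18:00.
Jonas free: 06:00-14:30 (invert busy blocks within the working day).
Tomás free: 06:45-12:15.
Mateo free: 06:00-10:00, 10:30-14:00, 17:45-18:00 (invert busy blocks within the working day).
Kavya free: 07:00-12:15, 14:30-18:00 (invert busy blocks within the working day).
Leo ∩ Chen: 07:15-10:15, 10:30-11:30.
Leo ∩ Chen ∩ Jonas: 07:15-10:15, 10:30-11:30.
Leo ∩ Chen ∩ Jonas ∩ Tomás: 07:15-10:15, 10:30-11:30.
Leo ∩ Chen ∩ Jonas ∩ Tomás ∩ Mateo: 07:15-10:00, 10:30-11:30.
Leo ∩ Chen ∩ Jonas ∩ Tomás ∩ Mateo ∩ Kavya: 07:15-10:00, 10:30-11:30.
The last common window of at least 75 minutes is 07:15-10:00; a 75-minute meeting can start as late as 08:45 and still end by 10:00.

08:45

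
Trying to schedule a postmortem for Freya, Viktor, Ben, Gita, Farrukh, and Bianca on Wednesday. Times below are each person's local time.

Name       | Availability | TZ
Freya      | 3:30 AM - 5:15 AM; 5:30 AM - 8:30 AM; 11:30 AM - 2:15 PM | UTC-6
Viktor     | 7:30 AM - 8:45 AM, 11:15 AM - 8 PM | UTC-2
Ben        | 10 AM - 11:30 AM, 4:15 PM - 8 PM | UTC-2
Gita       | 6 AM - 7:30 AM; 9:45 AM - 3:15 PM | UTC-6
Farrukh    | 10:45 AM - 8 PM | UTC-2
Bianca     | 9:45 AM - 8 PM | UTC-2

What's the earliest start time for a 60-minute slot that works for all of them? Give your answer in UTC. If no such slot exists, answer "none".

Freya in UTC: 09:30-11:15, 11:30-14:30, 17:30-20:15 (add 6h to convert from UTC-6).
Viktor in UTC: 09:30-10:45, 13:15-22:00 (add 2h to convert from UTC-2).
Ben in UTC: 12:00-13:30, 18:15-22:00 (add 2h to convert from UTC-2).
Gita in UTC: 12:00-13:30, 15:45-21:15 (add 6h to convert from UTC-6).
Farrukh in UTC: 12:45-22:00 (add 2h to convert from UTC-2).
Bianca in UTC: 11:45-22:00 (add 2h to convert from UTC-2).
Freya ∩ Viktor: 09:30-10:45, 13:15-14:30, 17:30-20:15.
Freya ∩ Viktor ∩ Ben: 13:15-13:30, 18:15-20:15.
Freya ∩ Viktor ∩ Ben ∩ Gita: 13:15-13:30, 18:15-20:15.
Freya ∩ Viktor ∩ Ben ∩ Gita ∩ Farrukh: 13:15-13:30, 18:15-20:15.
Freya ∩ Viktor ∩ Ben ∩ Gita ∩ Farrukh ∩ Bianca: 13:15-13:30, 18:15-20:15.
Those are the intersection windows.
The first common window of at least 60 minutes is 18:15-20:15, so the earliest start is 18:15.

18:15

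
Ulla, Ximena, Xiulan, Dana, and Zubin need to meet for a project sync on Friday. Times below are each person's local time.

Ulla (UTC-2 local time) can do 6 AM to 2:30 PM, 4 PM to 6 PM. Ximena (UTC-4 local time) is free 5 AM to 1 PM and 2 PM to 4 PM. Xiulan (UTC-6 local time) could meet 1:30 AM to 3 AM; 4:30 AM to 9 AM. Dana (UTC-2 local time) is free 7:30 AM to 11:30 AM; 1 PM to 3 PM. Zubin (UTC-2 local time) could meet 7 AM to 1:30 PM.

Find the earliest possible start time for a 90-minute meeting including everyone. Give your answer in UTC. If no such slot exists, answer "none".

10:30

Ulla in UTC: 08:00-16:30, 18:00-20:00 (add 2h to convert from UTC-2).
Ximena in UTC: 09:00-17:00, 18:00-20:00 (add 4h to convert from UTC-4).
Xiulan in UTC: 07:30-09:00, 10:30-15:00 (add 6h to convert from UTC-6).
Dana in UTC: 09:30-13:30, 15:00-17:00 (add 2h to convert from UTC-2).
Zubin in UTC: 09:00-15:30 (add 2h to convert from UTC-2).
Ulla ∩ Ximena: 09:00-16:30, 18:00-20:00.
Ulla ∩ Ximena ∩ Xiulan: 10:30-15:00.
Ulla ∩ Ximena ∩ Xiulan ∩ Dana: 10:30-13:30.
Ulla ∩ Ximena ∩ Xiulan ∩ Dana ∩ Zubin: 10:30-13:30.
So the common availability across everyone is 10:30-13:30.
The first common window of at least 90 minutes is 10:30-13:30, so the earliest start is 10:30.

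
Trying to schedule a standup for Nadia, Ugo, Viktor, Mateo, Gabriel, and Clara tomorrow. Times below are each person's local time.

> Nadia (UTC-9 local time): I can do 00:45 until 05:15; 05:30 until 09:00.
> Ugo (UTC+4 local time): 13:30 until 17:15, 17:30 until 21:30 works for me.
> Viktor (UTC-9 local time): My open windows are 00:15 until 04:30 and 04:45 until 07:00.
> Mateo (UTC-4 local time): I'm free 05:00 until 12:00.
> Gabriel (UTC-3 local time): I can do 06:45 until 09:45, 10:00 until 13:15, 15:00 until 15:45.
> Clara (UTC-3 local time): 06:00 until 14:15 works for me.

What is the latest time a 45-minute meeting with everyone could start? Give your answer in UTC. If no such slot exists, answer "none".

Nadia in UTC: 09:45-14:15, 14:30-18:00 (add 9h to convert from UTC-9).
Ugo in UTC: 09:30-13:15, 13:30-17:30 (subtract 4h to convert from UTC+4).
Viktor in UTC: 09:15-13:30, 13:45-16:00 (add 9h to convert from UTC-9).
Mateo in UTC: 09:00-16:00 (add 4h to convert from UTC-4).
Gabriel in UTC: 09:45-12:45, 13:00-16:15, 18:00-18:45 (add 3h to convert from UTC-3).
Clara in UTC: 09:00-17:15 (add 3h to convert from UTC-3).
Nadia ∩ Ugo: 09:45-13:15, 13:30-14:15, 14:30-17:30.
Nadia ∩ Ugo ∩ Viktor: 09:45-13:15, 13:45-14:15, 14:30-16:00.
Nadia ∩ Ugo ∩ Viktor ∩ Mateo: 09:45-13:15, 13:45-14:15, 14:30-16:00.
Nadia ∩ Ugo ∩ Viktor ∩ Mateo ∩ Gabriel: 09:45-12:45, 13:00-13:15, 13:45-14:15, 14:30-16:00.
Nadia ∩ Ugo ∩ Viktor ∩ Mateo ∩ Gabriel ∩ Clara: 09:45-12:45, 13:00-13:15, 13:45-14:15, 14:30-16:00.
Those are the intersection windows.
The last common window of at least 45 minutes is 14:30-16:00; a 45-minute meeting can start as late as 15:15 and still end by 16:00.

15:15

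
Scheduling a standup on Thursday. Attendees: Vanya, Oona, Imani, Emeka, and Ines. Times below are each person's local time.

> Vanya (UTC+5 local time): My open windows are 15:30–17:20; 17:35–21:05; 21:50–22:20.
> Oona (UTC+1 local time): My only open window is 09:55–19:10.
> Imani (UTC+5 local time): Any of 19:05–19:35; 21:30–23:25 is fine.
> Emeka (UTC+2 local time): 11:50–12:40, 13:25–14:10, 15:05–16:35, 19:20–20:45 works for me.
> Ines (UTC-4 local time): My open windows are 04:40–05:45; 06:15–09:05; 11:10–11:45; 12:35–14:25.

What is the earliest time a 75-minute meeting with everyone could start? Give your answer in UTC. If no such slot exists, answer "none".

Vanya in UTC: 10:30-12:20, 12:35-16:05, 16:50-17:20 (subtract 5h to convert from UTC+5).
Oona in UTC: 08:55-18:10 (subtract 1h to convert from UTC+1).
Imani in UTC: 14:05-14:35, 16:30-18:25 (subtract 5h to convert from UTC+5).
Emeka in UTC: 09:50-10:40, 11:25-12:10, 13:05-14:35, 17:20-18:45 (subtract 2h to convert from UTC+2).
Ines in UTC: 08:40-09:45, 10:15-13:05, 15:10-15:45, 16:35-18:25 (add 4h to convert from UTC-4).
Vanya ∩ Oona: 10:30-12:20, 12:35-16:05, 16:50-17:20.
Vanya ∩ Oona ∩ Imani: 14:05-14:35, 16:50-17:20.
Vanya ∩ Oona ∩ Imani ∩ Emeka: 14:05-14:35.
Vanya ∩ Oona ∩ Imani ∩ Emeka ∩ Ines: ∅.
There is no time when everyone is free.
No common window is at least 75 minutes long.

none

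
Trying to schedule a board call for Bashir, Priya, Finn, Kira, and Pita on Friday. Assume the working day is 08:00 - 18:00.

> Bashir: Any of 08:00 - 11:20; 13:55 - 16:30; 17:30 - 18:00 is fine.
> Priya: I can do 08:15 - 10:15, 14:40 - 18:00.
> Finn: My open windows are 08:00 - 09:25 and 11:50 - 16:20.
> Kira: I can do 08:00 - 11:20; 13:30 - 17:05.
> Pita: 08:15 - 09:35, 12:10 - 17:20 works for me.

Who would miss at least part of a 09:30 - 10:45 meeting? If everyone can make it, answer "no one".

Finn, Pita, Priya

Bashir: free for 09:30-10:45. Priya: not fully free for 09:30-10:45. Finn: not fully free for 09:30-10:45. Kira: free for 09:30-10:45. Pita: not fully free for 09:30-10:45.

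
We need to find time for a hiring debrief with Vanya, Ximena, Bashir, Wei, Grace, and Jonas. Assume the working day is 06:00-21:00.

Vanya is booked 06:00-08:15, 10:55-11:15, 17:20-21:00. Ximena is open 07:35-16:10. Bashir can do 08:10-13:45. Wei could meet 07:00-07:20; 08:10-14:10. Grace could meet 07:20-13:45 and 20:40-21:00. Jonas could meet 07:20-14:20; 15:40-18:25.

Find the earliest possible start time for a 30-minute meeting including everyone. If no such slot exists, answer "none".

Vanya free: 08:15-10:55, 11:15-17:20 (invert busy blocks within the working day).
Ximena free: 07:35-16:10.
Bashir free: 08:10-13:45.
Wei free: 07:00-07:20, 08:10-14:10.
Grace free: 07:20-13:45, 20:40-21:00.
Jonas free: 07:20-14:20, 15:40-18:25.
Vanya ∩ Ximena: 08:15-10:55, 11:15-16:10.
Vanya ∩ Ximena ∩ Bashir: 08:15-10:55, 11:15-13:45.
Vanya ∩ Ximena ∩ Bashir ∩ Wei: 08:15-10:55, 11:15-13:45.
Vanya ∩ Ximena ∩ Bashir ∩ Wei ∩ Grace: 08:15-10:55, 11:15-13:45.
Vanya ∩ Ximena ∩ Bashir ∩ Wei ∩ Grace ∩ Jonas: 08:15-10:55, 11:15-13:45.
Those are the intersection windows.
The first common window of at least 30 minutes is 08:15-10:55, so the earliest start is 08:15.

08:15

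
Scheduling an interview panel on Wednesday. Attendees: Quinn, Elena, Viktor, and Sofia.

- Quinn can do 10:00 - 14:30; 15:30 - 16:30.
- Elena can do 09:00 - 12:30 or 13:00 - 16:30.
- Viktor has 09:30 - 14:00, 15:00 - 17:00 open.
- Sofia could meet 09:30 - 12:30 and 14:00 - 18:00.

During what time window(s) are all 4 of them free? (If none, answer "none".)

Quinn ∩ Elena: 10:00-12:30, 13:00-14:30, 15:30-16:30.
Quinn ∩ Elena ∩ Viktor: 10:00-12:30, 13:00-14:00, 15:30-16:30.
Quinn ∩ Elena ∩ Viktor ∩ Sofia: 10:00-12:30, 15:30-16:30.
Those are the intersection windows.

10:00-12:30, 15:30-16:30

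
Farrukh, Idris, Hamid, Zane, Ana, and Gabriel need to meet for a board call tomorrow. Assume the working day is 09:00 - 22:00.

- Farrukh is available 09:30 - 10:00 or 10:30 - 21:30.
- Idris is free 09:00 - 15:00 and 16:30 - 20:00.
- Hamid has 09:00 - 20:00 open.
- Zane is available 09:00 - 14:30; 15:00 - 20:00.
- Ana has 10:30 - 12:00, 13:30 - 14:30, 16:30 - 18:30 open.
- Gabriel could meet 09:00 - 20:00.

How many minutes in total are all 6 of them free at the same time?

Farrukh ∩ Idris: 09:30-10:00, 10:30-15:00, 16:30-20:00.
Farrukh ∩ Idris ∩ Hamid: 09:30-10:00, 10:30-15:00, 16:30-20:00.
Farrukh ∩ Idris ∩ Hamid ∩ Zane: 09:30-10:00, 10:30-14:30, 16:30-20:00.
Farrukh ∩ Idris ∩ Hamid ∩ Zane ∩ Ana: 10:30-12:00, 13:30-14:30, 16:30-18:30.
Farrukh ∩ Idris ∩ Hamid ∩ Zane ∩ Ana ∩ Gabriel: 10:30-12:00, 13:30-14:30, 16:30-18:30.
Summing the common windows: 90 + 60 + 120 = 270 minutes.

270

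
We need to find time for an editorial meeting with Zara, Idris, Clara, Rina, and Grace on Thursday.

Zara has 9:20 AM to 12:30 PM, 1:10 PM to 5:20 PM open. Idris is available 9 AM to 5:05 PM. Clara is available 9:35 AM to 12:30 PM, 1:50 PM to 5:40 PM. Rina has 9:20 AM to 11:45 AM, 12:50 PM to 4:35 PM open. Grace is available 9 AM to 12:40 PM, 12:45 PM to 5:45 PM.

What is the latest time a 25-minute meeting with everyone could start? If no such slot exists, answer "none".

Zara ∩ Idris: 09:20-12:30, 13:10-17:05.
Zara ∩ Idris ∩ Clara: 09:35-12:30, 13:50-17:05.
Zara ∩ Idris ∩ Clara ∩ Rina: 09:35-11:45, 13:50-16:35.
Zara ∩ Idris ∩ Clara ∩ Rina ∩ Grace: 09:35-11:45, 13:50-16:35.
The last common window of at least 25 minutes is 13:50-16:35; a 25-minute meeting can start as late as 16:10 and still end by 16:35.

16:10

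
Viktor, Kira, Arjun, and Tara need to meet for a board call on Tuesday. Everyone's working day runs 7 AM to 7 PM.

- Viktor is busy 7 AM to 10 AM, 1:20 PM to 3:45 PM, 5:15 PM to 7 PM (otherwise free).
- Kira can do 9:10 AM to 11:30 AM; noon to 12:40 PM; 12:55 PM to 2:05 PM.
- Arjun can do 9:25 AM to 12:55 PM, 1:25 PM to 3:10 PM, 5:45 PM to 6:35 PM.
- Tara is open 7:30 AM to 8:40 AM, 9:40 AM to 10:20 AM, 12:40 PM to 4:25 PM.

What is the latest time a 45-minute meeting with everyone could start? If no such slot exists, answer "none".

Viktor free: 10:00-13:20, 15:45-17:15 (invert busy blocks within the working day).
Kira free: 09:10-11:30, 12:00-12:40, 12:55-14:05.
Arjun free: 09:25-12:55, 13:25-15:10, 17:45-18:35.
Tara free: 07:30-08:40, 09:40-10:20, 12:40-16:25.
Viktor ∩ Kira: 10:00-11:30, 12:00-12:40, 12:55-13:20.
Viktor ∩ Kira ∩ Arjun: 10:00-11:30, 12:00-12:40.
Viktor ∩ Kira ∩ Arjun ∩ Tara: 10:00-10:20.
Those are the intersection windows.
No common window is at least 45 minutes long.

none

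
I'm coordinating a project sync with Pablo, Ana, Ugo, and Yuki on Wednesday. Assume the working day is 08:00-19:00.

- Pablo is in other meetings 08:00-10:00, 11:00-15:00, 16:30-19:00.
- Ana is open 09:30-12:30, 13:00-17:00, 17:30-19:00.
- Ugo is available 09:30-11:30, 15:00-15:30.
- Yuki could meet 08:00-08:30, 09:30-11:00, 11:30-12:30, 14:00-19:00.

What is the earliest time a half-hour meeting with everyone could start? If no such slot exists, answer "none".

10:00

Pablo free: 10:00-11:00, 15:00-16:30 (invert busy blocks within the working day).
Ana free: 09:30-12:30, 13:00-17:00, 17:30-19:00.
Ugo free: 09:30-11:30, 15:00-15:30.
Yuki free: 08:00-08:30, 09:30-11:00, 11:30-12:30, 14:00-19:00.
Pablo ∩ Ana: 10:00-11:00, 15:00-16:30.
Pablo ∩ Ana ∩ Ugo: 10:00-11:00, 15:00-15:30.
Pablo ∩ Ana ∩ Ugo ∩ Yuki: 10:00-11:00, 15:00-15:30.
So the common availability across everyone is 10:00-11:00, 15:00-15:30.
The first common window of at least 30 minutes is 10:00-11:00, so the earliest start is 10:00.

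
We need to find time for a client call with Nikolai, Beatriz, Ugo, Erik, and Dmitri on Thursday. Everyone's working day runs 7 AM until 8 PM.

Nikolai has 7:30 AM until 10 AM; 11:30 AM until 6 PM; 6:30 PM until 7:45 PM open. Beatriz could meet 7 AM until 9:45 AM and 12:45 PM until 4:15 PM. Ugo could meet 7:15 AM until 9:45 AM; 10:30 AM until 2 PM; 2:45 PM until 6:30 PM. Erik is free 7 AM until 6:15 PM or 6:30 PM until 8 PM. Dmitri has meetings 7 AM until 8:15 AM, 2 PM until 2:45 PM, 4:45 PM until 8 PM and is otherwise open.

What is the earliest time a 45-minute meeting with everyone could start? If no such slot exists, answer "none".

08:15

Nikolai free: 07:30-10:00, 11:30-18:00, 18:30-19:45.
Beatriz free: 07:00-09:45, 12:45-16:15.
Ugo free: 07:15-09:45, 10:30-14:00, 14:45-18:30.
Erik free: 07:00-18:15, 18:30-20:00.
Dmitri free: 08:15-14:00, 14:45-16:45 (invert busy blocks within the working day).
Nikolai ∩ Beatriz: 07:30-09:45, 12:45-16:15.
Nikolai ∩ Beatriz ∩ Ugo: 07:30-09:45, 12:45-14:00, 14:45-16:15.
Nikolai ∩ Beatriz ∩ Ugo ∩ Erik: 07:30-09:45, 12:45-14:00, 14:45-16:15.
Nikolai ∩ Beatriz ∩ Ugo ∩ Erik ∩ Dmitri: 08:15-09:45, 12:45-14:00, 14:45-16:15.
The first common window of at least 45 minutes is 08:15-09:45, so the earliest start is 08:15.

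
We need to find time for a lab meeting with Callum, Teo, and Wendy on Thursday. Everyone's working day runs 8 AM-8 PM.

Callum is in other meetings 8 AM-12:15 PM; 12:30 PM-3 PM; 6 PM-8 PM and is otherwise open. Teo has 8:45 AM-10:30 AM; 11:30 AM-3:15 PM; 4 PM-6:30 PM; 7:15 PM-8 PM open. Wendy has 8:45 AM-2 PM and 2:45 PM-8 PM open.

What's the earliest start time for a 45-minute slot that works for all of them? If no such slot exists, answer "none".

16:00

Callum free: 12:15-12:30, 15:00-18:00 (invert busy blocks within the working day).
Teo free: 08:45-10:30, 11:30-15:15, 16:00-18:30, 19:15-20:00.
Wendy free: 08:45-14:00, 14:45-20:00.
Callum ∩ Teo: 12:15-12:30, 15:00-15:15, 16:00-18:00.
Callum ∩ Teo ∩ Wendy: 12:15-12:30, 15:00-15:15, 16:00-18:00.
Those are the intersection windows.
The first common window of at least 45 minutes is 16:00-18:00, so the earliest start is 16:00.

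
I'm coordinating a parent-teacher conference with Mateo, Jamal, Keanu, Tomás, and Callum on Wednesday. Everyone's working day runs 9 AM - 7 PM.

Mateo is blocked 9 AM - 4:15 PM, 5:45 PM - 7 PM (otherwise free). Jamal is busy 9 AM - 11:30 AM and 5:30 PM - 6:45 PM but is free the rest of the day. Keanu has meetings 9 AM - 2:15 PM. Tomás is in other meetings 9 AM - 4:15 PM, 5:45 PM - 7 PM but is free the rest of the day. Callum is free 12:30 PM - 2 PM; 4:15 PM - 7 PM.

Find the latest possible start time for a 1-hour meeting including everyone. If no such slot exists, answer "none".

Mateo free: 16:15-17:45 (invert busy blocks within the working day).
Jamal free: 11:30-17:30, 18:45-19:00 (invert busy blocks within the working day).
Keanu free: 14:15-19:00 (invert busy blocks within the working day).
Tomás free: 16:15-17:45 (invert busy blocks within the working day).
Callum free: 12:30-14:00, 16:15-19:00.
Mateo ∩ Jamal: 16:15-17:30.
Mateo ∩ Jamal ∩ Keanu: 16:15-17:30.
Mateo ∩ Jamal ∩ Keanu ∩ Tomás: 16:15-17:30.
Mateo ∩ Jamal ∩ Keanu ∩ Tomás ∩ Callum: 16:15-17:30.
The last common window of at least 60 minutes is 16:15-17:30; a 60-minute meeting can start as late as 16:30 and still end by 17:30.

16:30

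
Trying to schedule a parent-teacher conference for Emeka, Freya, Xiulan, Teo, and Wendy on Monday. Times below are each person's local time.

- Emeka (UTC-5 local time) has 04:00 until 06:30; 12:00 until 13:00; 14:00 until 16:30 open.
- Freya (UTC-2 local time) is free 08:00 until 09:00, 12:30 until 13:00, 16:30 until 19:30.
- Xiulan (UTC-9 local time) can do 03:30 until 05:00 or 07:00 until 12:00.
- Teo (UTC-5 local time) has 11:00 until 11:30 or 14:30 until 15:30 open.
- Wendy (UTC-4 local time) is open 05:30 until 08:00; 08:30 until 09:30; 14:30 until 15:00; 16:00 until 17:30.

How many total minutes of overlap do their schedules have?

Emeka in UTC: 09:00-11:30, 17:00-18:00, 19:00-21:30 (add 5h to convert from UTC-5).
Freya in UTC: 10:00-11:00, 14:30-15:00, 18:30-21:30 (add 2h to convert from UTC-2).
Xiulan in UTC: 12:30-14:00, 16:00-21:00 (add 9h to convert from UTC-9).
Teo in UTC: 16:00-16:30, 19:30-20:30 (add 5h to convert from UTC-5).
Wendy in UTC: 09:30-12:00, 12:30-13:30, 18:30-19:00, 20:00-21:30 (add 4h to convert from UTC-4).
Emeka ∩ Freya: 10:00-11:00, 19:00-21:30.
Emeka ∩ Freya ∩ Xiulan: 19:00-21:00.
Emeka ∩ Freya ∩ Xiulan ∩ Teo: 19:30-20:30.
Emeka ∩ Freya ∩ Xiulan ∩ Teo ∩ Wendy: 20:00-20:30.
That's a single block of 30 minutes.

30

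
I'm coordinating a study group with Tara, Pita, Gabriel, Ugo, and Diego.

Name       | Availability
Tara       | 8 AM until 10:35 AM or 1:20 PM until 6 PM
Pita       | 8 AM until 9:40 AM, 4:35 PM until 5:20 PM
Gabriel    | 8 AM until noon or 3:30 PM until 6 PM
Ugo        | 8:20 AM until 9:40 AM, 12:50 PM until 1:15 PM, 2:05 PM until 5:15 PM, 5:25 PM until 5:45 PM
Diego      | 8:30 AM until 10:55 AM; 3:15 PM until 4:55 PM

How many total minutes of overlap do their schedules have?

Tara ∩ Pita: 08:00-09:40, 16:35-17:20.
Tara ∩ Pita ∩ Gabriel: 08:00-09:40, 16:35-17:20.
Tara ∩ Pita ∩ Gabriel ∩ Ugo: 08:20-09:40, 16:35-17:15.
Tara ∩ Pita ∩ Gabriel ∩ Ugo ∩ Diego: 08:30-09:40, 16:35-16:55.
Those are the intersection windows.
Summing the common windows: 70 + 20 = 90 minutes.

90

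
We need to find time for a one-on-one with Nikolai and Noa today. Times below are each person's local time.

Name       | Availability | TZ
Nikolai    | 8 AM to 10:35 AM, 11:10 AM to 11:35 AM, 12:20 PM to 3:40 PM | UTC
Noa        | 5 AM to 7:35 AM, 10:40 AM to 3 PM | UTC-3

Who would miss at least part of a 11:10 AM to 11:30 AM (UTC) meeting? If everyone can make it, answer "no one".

Nikolai in UTC: 08:00-10:35, 11:10-11:35, 12:20-15:40.
Noa in UTC: 08:00-10:35, 13:40-18:00 (add 3h to convert from UTC-3).
Nikolai: free for 11:10-11:30. Noa: not fully free for 11:10-11:30.

Noa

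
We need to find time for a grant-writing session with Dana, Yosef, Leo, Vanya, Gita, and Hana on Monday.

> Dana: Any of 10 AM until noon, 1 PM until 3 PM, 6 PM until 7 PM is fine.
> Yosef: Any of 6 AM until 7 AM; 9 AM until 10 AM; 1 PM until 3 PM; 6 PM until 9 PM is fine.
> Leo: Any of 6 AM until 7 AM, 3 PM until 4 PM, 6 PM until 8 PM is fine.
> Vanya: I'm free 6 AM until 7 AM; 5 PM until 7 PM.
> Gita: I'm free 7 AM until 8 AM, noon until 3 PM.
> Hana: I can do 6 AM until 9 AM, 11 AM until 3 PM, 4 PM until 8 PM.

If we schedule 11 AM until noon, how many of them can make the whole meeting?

Dana and Hana can make the full 11:00-12:00 slot — that's 2.

2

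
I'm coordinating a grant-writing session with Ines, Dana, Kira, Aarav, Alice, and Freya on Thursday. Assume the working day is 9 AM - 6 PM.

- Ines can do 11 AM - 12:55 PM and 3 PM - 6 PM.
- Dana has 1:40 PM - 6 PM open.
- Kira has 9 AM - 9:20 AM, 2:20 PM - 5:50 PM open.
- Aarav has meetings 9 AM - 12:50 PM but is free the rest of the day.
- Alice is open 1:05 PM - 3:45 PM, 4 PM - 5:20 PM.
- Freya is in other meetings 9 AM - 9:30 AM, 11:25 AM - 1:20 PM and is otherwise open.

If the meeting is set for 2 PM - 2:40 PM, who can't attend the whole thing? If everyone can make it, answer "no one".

Ines free: 11:00-12:55, 15:00-18:00.
Dana free: 13:40-18:00.
Kira free: 09:00-09:20, 14:20-17:50.
Aarav free: 12:50-18:00 (invert busy blocks within the working day).
Alice free: 13:05-15:45, 16:00-17:20.
Freya free: 09:30-11:25, 13:20-18:00 (invert busy blocks within the working day).
Ines: not fully free for 14:00-14:40. Dana: free for 14:00-14:40. Kira: not fully free for 14:00-14:40. Aarav: free for 14:00-14:40. Alice: free for 14:00-14:40. Freya: free for 14:00-14:40.

Ines, Kira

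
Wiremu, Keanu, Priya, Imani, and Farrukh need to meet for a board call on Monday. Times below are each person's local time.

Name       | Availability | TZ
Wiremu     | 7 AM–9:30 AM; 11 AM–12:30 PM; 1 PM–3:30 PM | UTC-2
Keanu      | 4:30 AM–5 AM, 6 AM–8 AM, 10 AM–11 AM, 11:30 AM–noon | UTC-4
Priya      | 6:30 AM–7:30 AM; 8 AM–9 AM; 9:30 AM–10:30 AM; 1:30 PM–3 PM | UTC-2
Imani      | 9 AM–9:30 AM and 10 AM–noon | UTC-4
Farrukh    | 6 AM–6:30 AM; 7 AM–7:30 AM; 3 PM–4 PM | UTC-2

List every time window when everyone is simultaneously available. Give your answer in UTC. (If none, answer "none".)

none

Wiremu in UTC: 09:00-11:30, 13:00-14:30, 15:00-17:30 (add 2h to convert from UTC-2).
Keanu in UTC: 08:30-09:00, 10:00-12:00, 14:00-15:00, 15:30-16:00 (add 4h to convert from UTC-4).
Priya in UTC: 08:30-09:30, 10:00-11:00, 11:30-12:30, 15:30-17:00 (add 2h to convert from UTC-2).
Imani in UTC: 13:00-13:30, 14:00-16:00 (add 4h to convert from UTC-4).
Farrukh in UTC: 08:00-08:30, 09:00-09:30, 17:00-18:00 (add 2h to convert from UTC-2).
Wiremu ∩ Keanu: 10:00-11:30, 14:00-14:30, 15:30-16:00.
Wiremu ∩ Keanu ∩ Priya: 10:00-11:00, 15:30-16:00.
Wiremu ∩ Keanu ∩ Priya ∩ Imani: 15:30-16:00.
Wiremu ∩ Keanu ∩ Priya ∩ Imani ∩ Farrukh: ∅.
There is no time when everyone is free.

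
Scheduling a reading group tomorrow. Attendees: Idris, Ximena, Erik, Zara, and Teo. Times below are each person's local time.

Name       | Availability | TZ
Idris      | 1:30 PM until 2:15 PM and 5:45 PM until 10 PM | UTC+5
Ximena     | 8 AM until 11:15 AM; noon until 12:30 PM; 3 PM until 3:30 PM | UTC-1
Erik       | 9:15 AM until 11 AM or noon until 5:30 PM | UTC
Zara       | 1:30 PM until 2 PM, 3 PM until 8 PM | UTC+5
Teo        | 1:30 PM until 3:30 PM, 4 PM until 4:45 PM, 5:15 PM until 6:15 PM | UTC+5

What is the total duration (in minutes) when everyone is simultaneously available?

Idris in UTC: 08:30-09:15, 12:45-17:00 (subtract 5h to convert from UTC+5).
Ximena in UTC: 09:00-12:15, 13:00-13:30, 16:00-16:30 (add 1h to convert from UTC-1).
Erik in UTC: 09:15-11:00, 12:00-17:30.
Zara in UTC: 08:30-09:00, 10:00-15:00 (subtract 5h to convert from UTC+5).
Teo in UTC: 08:30-10:30, 11:00-11:45, 12:15-13:15 (subtract 5h to convert from UTC+5).
Idris ∩ Ximena: 09:00-09:15, 13:00-13:30, 16:00-16:30.
Idris ∩ Ximena ∩ Erik: 13:00-13:30, 16:00-16:30.
Idris ∩ Ximena ∩ Erik ∩ Zara: 13:00-13:30.
Idris ∩ Ximena ∩ Erik ∩ Zara ∩ Teo: 13:00-13:15.
So the common availability across everyone is 13:00-13:15.
That's a single block of 15 minutes.

15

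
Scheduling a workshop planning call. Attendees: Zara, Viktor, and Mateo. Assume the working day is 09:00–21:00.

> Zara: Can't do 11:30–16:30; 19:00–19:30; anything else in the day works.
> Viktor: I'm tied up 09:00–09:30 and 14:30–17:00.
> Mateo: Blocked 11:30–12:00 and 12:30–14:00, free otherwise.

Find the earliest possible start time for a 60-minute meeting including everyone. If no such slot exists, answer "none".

Zara free: 09:00-11:30, 16:30-19:00, 19:30-21:00 (invert busy blocks within the working day).
Viktor free: 09:30-14:30, 17:00-21:00 (invert busy blocks within the working day).
Mateo free: 09:00-11:30, 12:00-12:30, 14:00-21:00 (invert busy blocks within the working day).
Zara ∩ Viktor: 09:30-11:30, 17:00-19:00, 19:30-21:00.
Zara ∩ Viktor ∩ Mateo: 09:30-11:30, 17:00-19:00, 19:30-21:00.
The first common window of at least 60 minutes is 09:30-11:30, so the earliest start is 09:30.

09:30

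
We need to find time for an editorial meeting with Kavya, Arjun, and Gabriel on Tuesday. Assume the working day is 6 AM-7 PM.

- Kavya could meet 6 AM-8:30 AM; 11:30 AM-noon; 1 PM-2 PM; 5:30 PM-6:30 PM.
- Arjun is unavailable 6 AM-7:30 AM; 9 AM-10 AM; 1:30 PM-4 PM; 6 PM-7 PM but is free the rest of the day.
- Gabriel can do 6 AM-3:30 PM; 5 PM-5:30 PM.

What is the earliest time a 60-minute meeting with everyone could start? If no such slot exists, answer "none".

Kavya free: 06:00-08:30, 11:30-12:00, 13:00-14:00, 17:30-18:30.
Arjun free: 07:30-09:00, 10:00-13:30, 16:00-18:00 (invert busy blocks within the working day).
Gabriel free: 06:00-15:30, 17:00-17:30.
Kavya ∩ Arjun: 07:30-08:30, 11:30-12:00, 13:00-13:30, 17:30-18:00.
Kavya ∩ Arjun ∩ Gabriel: 07:30-08:30, 11:30-12:00, 13:00-13:30.
The first common window of at least 60 minutes is 07:30-08:30, so the earliest start is 07:30.

07:30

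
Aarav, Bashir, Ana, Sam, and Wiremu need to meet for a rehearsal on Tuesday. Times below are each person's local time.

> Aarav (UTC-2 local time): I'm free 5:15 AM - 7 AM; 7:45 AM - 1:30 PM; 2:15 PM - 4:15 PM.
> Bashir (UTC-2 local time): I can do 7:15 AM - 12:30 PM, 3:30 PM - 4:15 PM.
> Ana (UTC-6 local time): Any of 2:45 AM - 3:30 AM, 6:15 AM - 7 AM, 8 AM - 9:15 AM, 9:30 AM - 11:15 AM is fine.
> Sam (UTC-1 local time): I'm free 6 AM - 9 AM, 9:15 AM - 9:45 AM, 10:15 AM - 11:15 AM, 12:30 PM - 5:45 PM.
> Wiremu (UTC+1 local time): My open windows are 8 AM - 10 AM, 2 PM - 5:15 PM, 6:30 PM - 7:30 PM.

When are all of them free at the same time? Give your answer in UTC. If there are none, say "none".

Aarav in UTC: 07:15-09:00, 09:45-15:30, 16:15-18:15 (add 2h to convert from UTC-2).
Bashir in UTC: 09:15-14:30, 17:30-18:15 (add 2h to convert from UTC-2).
Ana in UTC: 08:45-09:30, 12:15-13:00, 14:00-15:15, 15:30-17:15 (add 6h to convert from UTC-6).
Sam in UTC: 07:00-10:00, 10:15-10:45, 11:15-12:15, 13:30-18:45 (add 1h to convert from UTC-1).
Wiremu in UTC: 07:00-09:00, 13:00-16:15, 17:30-18:30 (subtract 1h to convert from UTC+1).
Aarav ∩ Bashir: 09:45-14:30, 17:30-18:15.
Aarav ∩ Bashir ∩ Ana: 12:15-13:00, 14:00-14:30.
Aarav ∩ Bashir ∩ Ana ∩ Sam: 14:00-14:30.
Aarav ∩ Bashir ∩ Ana ∩ Sam ∩ Wiremu: 14:00-14:30.

14:00-14:30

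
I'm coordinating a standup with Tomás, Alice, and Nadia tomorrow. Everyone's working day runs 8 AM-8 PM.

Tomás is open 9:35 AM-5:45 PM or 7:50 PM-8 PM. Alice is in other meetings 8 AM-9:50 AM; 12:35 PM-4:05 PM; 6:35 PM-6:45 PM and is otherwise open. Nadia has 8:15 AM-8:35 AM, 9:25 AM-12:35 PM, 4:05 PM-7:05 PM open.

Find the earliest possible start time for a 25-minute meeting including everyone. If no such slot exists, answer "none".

09:50

Tomás free: 09:35-17:45, 19:50-20:00.
Alice free: 09:50-12:35, 16:05-18:35, 18:45-20:00 (invert busy blocks within the working day).
Nadia free: 08:15-08:35, 09:25-12:35, 16:05-19:05.
Tomás ∩ Alice: 09:50-12:35, 16:05-17:45, 19:50-20:00.
Tomás ∩ Alice ∩ Nadia: 09:50-12:35, 16:05-17:45.
So the common availability across everyone is 09:50-12:35, 16:05-17:45.
The first common window of at least 25 minutes is 09:50-12:35, so the earliest start is 09:50.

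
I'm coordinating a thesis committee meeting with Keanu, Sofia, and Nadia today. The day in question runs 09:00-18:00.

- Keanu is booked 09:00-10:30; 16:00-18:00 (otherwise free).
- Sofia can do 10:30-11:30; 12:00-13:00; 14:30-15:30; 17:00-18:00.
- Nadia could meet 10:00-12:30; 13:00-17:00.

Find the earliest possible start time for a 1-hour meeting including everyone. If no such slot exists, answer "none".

Keanu free: 10:30-16:00 (invert busy blocks within the working day).
Sofia free: 10:30-11:30, 12:00-13:00, 14:30-15:30, 17:00-18:00.
Nadia free: 10:00-12:30, 13:00-17:00.
Keanu ∩ Sofia: 10:30-11:30, 12:00-13:00, 14:30-15:30.
Keanu ∩ Sofia ∩ Nadia: 10:30-11:30, 12:00-12:30, 14:30-15:30.
The first common window of at least 60 minutes is 10:30-11:30, so the earliest start is 10:30.

10:30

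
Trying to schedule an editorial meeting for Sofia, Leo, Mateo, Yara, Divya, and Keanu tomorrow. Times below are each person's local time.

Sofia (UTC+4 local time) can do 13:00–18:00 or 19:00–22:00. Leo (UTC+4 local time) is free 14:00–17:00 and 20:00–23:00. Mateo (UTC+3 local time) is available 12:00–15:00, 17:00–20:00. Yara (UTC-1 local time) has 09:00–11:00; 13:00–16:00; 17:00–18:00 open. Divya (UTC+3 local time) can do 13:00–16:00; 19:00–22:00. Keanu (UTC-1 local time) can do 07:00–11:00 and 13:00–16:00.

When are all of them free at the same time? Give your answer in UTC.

10:00-12:00, 16:00-17:00

Sofia in UTC: 09:00-14:00, 15:00-18:00 (subtract 4h to convert from UTC+4).
Leo in UTC: 10:00-13:00, 16:00-19:00 (subtract 4h to convert from UTC+4).
Mateo in UTC: 09:00-12:00, 14:00-17:00 (subtract 3h to convert from UTC+3).
Yara in UTC: 10:00-12:00, 14:00-17:00, 18:00-19:00 (add 1h to convert from UTC-1).
Divya in UTC: 10:00-13:00, 16:00-19:00 (subtract 3h to convert from UTC+3).
Keanu in UTC: 08:00-12:00, 14:00-17:00 (add 1h to convert from UTC-1).
Sofia ∩ Leo: 10:00-13:00, 16:00-18:00.
Sofia ∩ Leo ∩ Mateo: 10:00-12:00, 16:00-17:00.
Sofia ∩ Leo ∩ Mateo ∩ Yara: 10:00-12:00, 16:00-17:00.
Sofia ∩ Leo ∩ Mateo ∩ Yara ∩ Divya: 10:00-12:00, 16:00-17:00.
Sofia ∩ Leo ∩ Mateo ∩ Yara ∩ Divya ∩ Keanu: 10:00-12:00, 16:00-17:00.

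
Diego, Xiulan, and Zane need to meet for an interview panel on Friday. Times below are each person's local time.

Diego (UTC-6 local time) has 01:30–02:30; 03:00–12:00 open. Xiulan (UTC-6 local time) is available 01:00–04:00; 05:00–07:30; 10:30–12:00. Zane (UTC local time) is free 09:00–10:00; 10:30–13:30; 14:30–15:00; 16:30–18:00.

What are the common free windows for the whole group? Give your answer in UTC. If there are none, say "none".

09:00-10:00, 11:00-13:30, 16:30-18:00

Diego in UTC: 07:30-08:30, 09:00-18:00 (add 6h to convert from UTC-6).
Xiulan in UTC: 07:00-10:00, 11:00-13:30, 16:30-18:00 (add 6h to convert from UTC-6).
Zane in UTC: 09:00-10:00, 10:30-13:30, 14:30-15:00, 16:30-18:00.
Diego ∩ Xiulan: 07:30-08:30, 09:00-10:00, 11:00-13:30, 16:30-18:00.
Diego ∩ Xiulan ∩ Zane: 09:00-10:00, 11:00-13:30, 16:30-18:00.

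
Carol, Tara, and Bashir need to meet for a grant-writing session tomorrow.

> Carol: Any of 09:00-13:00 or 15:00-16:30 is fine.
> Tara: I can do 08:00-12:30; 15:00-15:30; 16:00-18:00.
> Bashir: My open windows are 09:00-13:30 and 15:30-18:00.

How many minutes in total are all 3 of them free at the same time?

Carol ∩ Tara: 09:00-12:30, 15:00-15:30, 16:00-16:30.
Carol ∩ Tara ∩ Bashir: 09:00-12:30, 16:00-16:30.
Those are the intersection windows.
Summing the common windows: 210 + 30 = 240 minutes.

240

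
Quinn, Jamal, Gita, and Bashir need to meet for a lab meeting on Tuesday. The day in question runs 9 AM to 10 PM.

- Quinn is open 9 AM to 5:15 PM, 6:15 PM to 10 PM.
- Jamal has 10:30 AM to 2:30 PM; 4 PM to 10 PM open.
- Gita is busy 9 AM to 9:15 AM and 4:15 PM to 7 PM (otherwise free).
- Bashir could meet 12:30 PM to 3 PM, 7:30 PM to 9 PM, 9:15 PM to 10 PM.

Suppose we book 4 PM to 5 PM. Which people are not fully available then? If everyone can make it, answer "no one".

Bashir, Gita

Quinn free: 09:00-17:15, 18:15-22:00.
Jamal free: 10:30-14:30, 16:00-22:00.
Gita free: 09:15-16:15, 19:00-22:00 (invert busy blocks within the working day).
Bashir free: 12:30-15:00, 19:30-21:00, 21:15-22:00.
Quinn: free for 16:00-17:00. Jamal: free for 16:00-17:00. Gita: not fully free for 16:00-17:00. Bashir: not fully free for 16:00-17:00.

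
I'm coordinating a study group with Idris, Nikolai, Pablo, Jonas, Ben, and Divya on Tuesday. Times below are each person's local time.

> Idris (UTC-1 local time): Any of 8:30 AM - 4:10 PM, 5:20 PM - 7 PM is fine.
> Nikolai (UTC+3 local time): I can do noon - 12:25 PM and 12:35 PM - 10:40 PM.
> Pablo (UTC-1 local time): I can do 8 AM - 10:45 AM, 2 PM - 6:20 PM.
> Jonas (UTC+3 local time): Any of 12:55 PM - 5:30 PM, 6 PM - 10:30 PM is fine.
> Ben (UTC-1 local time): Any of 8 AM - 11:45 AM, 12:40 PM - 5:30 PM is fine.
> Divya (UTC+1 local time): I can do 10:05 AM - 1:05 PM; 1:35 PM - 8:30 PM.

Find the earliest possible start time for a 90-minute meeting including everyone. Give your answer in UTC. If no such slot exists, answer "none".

09:55

Idris in UTC: 09:30-17:10, 18:20-20:00 (add 1h to convert from UTC-1).
Nikolai in UTC: 09:00-09:25, 09:35-19:40 (subtract 3h to convert from UTC+3).
Pablo in UTC: 09:00-11:45, 15:00-19:20 (add 1h to convert from UTC-1).
Jonas in UTC: 09:55-14:30, 15:00-19:30 (subtract 3h to convert from UTC+3).
Ben in UTC: 09:00-12:45, 13:40-18:30 (add 1h to convert from UTC-1).
Divya in UTC: 09:05-12:05, 12:35-19:30 (subtract 1h to convert from UTC+1).
Idris ∩ Nikolai: 09:35-17:10, 18:20-19:40.
Idris ∩ Nikolai ∩ Pablo: 09:35-11:45, 15:00-17:10, 18:20-19:20.
Idris ∩ Nikolai ∩ Pablo ∩ Jonas: 09:55-11:45, 15:00-17:10, 18:20-19:20.
Idris ∩ Nikolai ∩ Pablo ∩ Jonas ∩ Ben: 09:55-11:45, 15:00-17:10, 18:20-18:30.
Idris ∩ Nikolai ∩ Pablo ∩ Jonas ∩ Ben ∩ Divya: 09:55-11:45, 15:00-17:10, 18:20-18:30.
Those are the intersection windows.
The first common window of at least 90 minutes is 09:55-11:45, so the earliest start is 09:55.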